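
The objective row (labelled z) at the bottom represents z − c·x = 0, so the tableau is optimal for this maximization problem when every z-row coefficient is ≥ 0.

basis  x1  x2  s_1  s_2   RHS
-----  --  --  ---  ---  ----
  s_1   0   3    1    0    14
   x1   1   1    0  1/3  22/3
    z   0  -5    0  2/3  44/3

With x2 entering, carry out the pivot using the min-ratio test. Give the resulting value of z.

Ratio test on column x2 — row 1: 14/3 = 14/3; row 2: (22/3)/1 = 22/3. Minimum is 14/3 at row 1 (s_1 leaves); pivot element 3.
Pivot on row 1; the z-row RHS becomes 44/3 − (-5)·(14/3) = 38.

38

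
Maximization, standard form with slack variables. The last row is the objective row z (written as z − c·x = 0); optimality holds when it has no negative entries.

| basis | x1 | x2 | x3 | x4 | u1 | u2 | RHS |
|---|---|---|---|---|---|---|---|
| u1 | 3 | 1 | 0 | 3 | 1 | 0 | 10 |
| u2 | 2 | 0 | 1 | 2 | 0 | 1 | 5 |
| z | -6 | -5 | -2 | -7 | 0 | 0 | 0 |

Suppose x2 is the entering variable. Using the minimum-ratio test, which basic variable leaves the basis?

Column x2 entries and ratios — u1: 10/1 = 10; u2: 0 ≤ 0, skip.
Smallest ratio is 10 in the row of u1, so u1 leaves.

u1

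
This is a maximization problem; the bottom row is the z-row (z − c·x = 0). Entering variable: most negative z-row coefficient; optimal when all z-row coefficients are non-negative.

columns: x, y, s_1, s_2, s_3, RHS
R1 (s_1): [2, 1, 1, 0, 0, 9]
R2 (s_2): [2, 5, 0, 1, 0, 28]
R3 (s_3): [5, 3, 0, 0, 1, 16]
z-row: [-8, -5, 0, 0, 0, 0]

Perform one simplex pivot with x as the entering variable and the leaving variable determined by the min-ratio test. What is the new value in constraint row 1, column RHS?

Ratio test on column x — row 1: 9/2 = 9/2; row 2: 28/2 = 14; row 3: 16/5 = 16/5. Minimum is 16/5 at row 3 (s_3 leaves); pivot element 5.
Divide row 3 by 5; eliminate column x from the other rows.
Row 1 update in column RHS: 9 − 2·(16/5) = 13/5.

13/5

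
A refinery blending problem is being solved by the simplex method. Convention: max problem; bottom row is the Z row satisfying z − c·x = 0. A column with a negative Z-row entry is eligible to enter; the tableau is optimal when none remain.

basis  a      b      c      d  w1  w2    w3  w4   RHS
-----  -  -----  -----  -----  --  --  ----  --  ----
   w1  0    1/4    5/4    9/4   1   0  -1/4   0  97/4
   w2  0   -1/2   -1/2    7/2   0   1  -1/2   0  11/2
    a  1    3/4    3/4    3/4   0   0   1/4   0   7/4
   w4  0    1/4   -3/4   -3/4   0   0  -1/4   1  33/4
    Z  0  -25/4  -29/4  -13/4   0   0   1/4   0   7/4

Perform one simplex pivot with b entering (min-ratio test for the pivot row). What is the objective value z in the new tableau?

49/3

Ratio test on column b — row 1: (97/4)/(1/4) = 97; row 2: entry -1/2 ≤ 0; row 3: (7/4)/(3/4) = 7/3; row 4: (33/4)/(1/4) = 33. Minimum is 7/3 at row 3 (a leaves); pivot element 3/4.
Pivot on row 3; the Z-row RHS becomes 7/4 − (-25/4)·(7/3) = 49/3.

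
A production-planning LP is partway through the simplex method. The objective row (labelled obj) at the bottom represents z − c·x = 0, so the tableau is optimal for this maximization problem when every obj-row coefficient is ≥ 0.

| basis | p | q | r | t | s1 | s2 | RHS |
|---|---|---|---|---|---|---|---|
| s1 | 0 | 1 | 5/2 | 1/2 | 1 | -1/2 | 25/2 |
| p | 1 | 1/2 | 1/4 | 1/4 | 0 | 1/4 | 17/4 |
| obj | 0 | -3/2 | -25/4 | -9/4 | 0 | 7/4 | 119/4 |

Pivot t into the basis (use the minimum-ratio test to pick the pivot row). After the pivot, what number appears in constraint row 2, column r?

Ratio test on column t — row 1: (25/2)/(1/2) = 25; row 2: (17/4)/(1/4) = 17. Minimum is 17 at row 2 (p leaves); pivot element 1/4.
Divide row 2 by 1/4; eliminate column t from the other rows.
In the new row 2, the r entry is the old entry divided by the pivot: (1/4)/(1/4) = 1.

1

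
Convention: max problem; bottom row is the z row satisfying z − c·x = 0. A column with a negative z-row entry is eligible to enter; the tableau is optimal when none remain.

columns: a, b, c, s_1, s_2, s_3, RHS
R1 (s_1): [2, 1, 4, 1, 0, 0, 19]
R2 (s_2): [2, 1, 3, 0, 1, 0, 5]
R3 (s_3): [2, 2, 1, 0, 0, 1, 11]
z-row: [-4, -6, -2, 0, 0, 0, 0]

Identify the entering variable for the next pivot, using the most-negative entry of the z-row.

b

Negative z-row entries: a: -4, b: -6, c: -2.
The most negative is -6 in column b, so b enters.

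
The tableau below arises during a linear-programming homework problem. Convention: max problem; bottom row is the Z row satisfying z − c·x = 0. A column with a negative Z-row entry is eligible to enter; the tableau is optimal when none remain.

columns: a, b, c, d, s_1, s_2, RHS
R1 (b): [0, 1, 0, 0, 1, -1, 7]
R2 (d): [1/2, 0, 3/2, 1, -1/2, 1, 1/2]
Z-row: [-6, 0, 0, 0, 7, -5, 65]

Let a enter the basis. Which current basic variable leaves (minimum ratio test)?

Column a entries and ratios — b: 0 ≤ 0, skip; d: (1/2)/(1/2) = 1.
Smallest ratio is 1 in the row of d, so d leaves.

d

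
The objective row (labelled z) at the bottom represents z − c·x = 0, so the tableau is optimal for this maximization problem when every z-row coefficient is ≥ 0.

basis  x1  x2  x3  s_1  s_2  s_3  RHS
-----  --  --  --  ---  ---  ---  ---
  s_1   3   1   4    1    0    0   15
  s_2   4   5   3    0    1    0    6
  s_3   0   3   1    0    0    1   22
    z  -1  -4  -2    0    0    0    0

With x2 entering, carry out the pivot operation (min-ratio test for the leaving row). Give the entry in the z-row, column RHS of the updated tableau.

24/5

Ratio test on column x2 — row 1: 15/1 = 15; row 2: 6/5 = 6/5; row 3: 22/3 = 22/3. Minimum is 6/5 at row 2 (s_2 leaves); pivot element 5.
Divide row 2 by 5; eliminate column x2 from the other rows.
z-row update in column RHS: 0 − (-4)·(6/5) = 24/5.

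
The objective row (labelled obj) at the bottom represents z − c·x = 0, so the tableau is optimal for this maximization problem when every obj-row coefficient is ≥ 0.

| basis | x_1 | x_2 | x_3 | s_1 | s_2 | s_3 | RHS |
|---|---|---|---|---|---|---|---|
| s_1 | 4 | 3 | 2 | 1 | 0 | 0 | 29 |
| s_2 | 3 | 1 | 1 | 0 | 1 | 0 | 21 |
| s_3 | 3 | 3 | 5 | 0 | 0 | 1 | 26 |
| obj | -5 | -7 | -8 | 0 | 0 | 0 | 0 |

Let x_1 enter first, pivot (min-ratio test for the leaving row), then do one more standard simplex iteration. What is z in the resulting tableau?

515/12

Ratio test on column x_1 — row 1: 29/4 = 29/4; row 2: 21/3 = 7; row 3: 26/3 = 26/3. Minimum is 7 at row 2 (s_2 leaves); pivot element 3.
Pivot on row 2; the obj-row RHS becomes 0 − (-5)·7 = 35.
Next entering variable (most negative obj-row entry -19/3): x_3.
Ratio test on column x_3 — row 1: 1/(2/3) = 3/2; row 2: 7/(1/3) = 21; row 3: 5/4 = 5/4. Minimum is 5/4 at row 3 (s_3 leaves); pivot element 4.
After the second pivot the obj-row RHS is 35 − (-19/3)·(5/4) = 515/12.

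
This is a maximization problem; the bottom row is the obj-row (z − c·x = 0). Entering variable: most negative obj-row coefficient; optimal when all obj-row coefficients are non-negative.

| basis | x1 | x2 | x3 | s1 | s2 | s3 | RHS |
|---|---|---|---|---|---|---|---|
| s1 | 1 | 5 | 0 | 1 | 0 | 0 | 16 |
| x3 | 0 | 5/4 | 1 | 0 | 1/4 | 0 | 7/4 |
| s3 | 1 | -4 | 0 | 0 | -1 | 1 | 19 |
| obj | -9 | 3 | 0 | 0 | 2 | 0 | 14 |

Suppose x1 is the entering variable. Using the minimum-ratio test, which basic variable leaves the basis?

Column x1 entries and ratios — s1: 16/1 = 16; x3: 0 ≤ 0, skip; s3: 19/1 = 19.
Smallest ratio is 16 in the row of s1, so s1 leaves.

s1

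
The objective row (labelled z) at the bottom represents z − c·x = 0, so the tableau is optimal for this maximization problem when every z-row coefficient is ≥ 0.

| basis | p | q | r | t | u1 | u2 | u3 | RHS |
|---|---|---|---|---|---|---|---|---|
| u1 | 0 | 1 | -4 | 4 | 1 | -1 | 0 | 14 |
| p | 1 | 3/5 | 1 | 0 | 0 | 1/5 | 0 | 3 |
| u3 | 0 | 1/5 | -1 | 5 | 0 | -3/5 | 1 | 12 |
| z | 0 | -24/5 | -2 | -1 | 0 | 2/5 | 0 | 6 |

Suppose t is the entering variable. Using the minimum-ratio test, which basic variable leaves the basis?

Column t entries and ratios — u1: 14/4 = 7/2; p: 0 ≤ 0, skip; u3: 12/5 = 12/5.
Smallest ratio is 12/5 in the row of u3, so u3 leaves.

u3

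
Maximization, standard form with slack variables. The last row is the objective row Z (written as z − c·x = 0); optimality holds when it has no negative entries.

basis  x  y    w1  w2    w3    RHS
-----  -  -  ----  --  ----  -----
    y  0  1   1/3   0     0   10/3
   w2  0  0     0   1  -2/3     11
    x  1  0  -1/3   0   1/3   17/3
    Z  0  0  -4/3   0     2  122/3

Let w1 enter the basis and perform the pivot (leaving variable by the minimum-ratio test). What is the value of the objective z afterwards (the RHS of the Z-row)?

Ratio test on column w1 — row 1: (10/3)/(1/3) = 10; row 2: entry 0 ≤ 0; row 3: entry -1/3 ≤ 0. Minimum is 10 at row 1 (y leaves); pivot element 1/3.
Pivot on row 1; the Z-row RHS becomes 122/3 − (-4/3)·10 = 54.

54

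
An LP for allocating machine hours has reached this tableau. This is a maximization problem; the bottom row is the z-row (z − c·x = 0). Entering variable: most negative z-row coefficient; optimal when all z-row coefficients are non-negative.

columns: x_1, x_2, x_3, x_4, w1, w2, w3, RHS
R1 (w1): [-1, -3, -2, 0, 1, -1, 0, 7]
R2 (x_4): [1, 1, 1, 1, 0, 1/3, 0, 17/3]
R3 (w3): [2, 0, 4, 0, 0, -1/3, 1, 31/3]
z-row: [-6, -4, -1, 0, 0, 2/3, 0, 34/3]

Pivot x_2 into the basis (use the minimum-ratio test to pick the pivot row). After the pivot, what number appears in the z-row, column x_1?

Ratio test on column x_2 — row 1: entry -3 ≤ 0; row 2: (17/3)/1 = 17/3; row 3: entry 0 ≤ 0. Minimum is 17/3 at row 2 (x_4 leaves); pivot element 1.
Divide row 2 by 1; eliminate column x_2 from the other rows.
z-row update in column x_1: -6 − (-4)·1 = -2.

-2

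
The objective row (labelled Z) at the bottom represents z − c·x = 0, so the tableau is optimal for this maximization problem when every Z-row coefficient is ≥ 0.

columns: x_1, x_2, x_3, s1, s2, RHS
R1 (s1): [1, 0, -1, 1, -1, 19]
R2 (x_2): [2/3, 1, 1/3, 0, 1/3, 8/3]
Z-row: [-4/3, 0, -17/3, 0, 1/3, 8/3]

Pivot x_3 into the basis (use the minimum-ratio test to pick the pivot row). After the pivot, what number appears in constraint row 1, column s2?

0

Ratio test on column x_3 — row 1: entry -1 ≤ 0; row 2: (8/3)/(1/3) = 8. Minimum is 8 at row 2 (x_2 leaves); pivot element 1/3.
Divide row 2 by 1/3; eliminate column x_3 from the other rows.
Row 1 update in column s2: -1 − (-1)·1 = 0.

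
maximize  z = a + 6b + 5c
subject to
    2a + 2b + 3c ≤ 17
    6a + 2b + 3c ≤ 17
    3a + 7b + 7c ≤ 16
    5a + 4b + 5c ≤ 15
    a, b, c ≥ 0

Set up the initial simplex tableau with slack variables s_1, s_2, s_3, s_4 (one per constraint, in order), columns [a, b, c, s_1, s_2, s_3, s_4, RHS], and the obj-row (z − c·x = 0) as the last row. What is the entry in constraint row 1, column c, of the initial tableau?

3

Constraint 1 has coefficient 3 on c.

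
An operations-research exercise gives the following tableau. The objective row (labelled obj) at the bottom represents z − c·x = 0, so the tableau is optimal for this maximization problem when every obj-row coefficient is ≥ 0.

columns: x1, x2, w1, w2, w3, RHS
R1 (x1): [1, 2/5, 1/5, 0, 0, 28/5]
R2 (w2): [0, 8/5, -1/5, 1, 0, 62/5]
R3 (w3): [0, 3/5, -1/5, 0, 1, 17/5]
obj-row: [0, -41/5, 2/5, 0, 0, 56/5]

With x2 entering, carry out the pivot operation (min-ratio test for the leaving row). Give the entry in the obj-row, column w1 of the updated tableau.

-7/3

Ratio test on column x2 — row 1: (28/5)/(2/5) = 14; row 2: (62/5)/(8/5) = 31/4; row 3: (17/5)/(3/5) = 17/3. Minimum is 17/3 at row 3 (w3 leaves); pivot element 3/5.
Divide row 3 by 3/5; eliminate column x2 from the other rows.
obj-row update in column w1: 2/5 − (-41/5)·(-1/3) = -7/3.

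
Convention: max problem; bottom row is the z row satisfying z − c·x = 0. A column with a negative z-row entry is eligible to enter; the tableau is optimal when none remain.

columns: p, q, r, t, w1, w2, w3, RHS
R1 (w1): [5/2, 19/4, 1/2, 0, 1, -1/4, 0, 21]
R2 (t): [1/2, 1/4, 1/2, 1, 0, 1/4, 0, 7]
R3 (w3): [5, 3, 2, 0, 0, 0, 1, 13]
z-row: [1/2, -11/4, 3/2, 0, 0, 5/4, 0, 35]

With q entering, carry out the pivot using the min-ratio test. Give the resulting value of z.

Ratio test on column q — row 1: 21/(19/4) = 84/19; row 2: 7/(1/4) = 28; row 3: 13/3 = 13/3. Minimum is 13/3 at row 3 (w3 leaves); pivot element 3.
Pivot on row 3; the z-row RHS becomes 35 − (-11/4)·(13/3) = 563/12.

563/12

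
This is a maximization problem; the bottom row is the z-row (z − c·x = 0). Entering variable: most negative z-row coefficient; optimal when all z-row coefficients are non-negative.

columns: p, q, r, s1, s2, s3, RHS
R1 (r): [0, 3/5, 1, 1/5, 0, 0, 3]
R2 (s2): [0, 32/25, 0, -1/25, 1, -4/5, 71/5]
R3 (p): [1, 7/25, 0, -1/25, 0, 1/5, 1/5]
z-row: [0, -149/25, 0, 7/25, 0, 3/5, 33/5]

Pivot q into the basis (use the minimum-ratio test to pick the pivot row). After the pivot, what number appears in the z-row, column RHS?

76/7

Ratio test on column q — row 1: 3/(3/5) = 5; row 2: (71/5)/(32/25) = 355/32; row 3: (1/5)/(7/25) = 5/7. Minimum is 5/7 at row 3 (p leaves); pivot element 7/25.
Divide row 3 by 7/25; eliminate column q from the other rows.
z-row update in column RHS: 33/5 − (-149/25)·(5/7) = 76/7.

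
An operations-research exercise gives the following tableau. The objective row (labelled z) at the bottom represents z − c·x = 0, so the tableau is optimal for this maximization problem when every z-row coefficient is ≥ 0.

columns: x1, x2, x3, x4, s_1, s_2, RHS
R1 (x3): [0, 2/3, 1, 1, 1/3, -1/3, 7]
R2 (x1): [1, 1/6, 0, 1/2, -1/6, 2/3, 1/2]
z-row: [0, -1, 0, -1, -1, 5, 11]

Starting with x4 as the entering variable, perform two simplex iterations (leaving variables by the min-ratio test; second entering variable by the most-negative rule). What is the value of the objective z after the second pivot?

Ratio test on column x4 — row 1: 7/1 = 7; row 2: (1/2)/(1/2) = 1. Minimum is 1 at row 2 (x1 leaves); pivot element 1/2.
Pivot on row 2; the z-row RHS becomes 11 − (-1)·1 = 12.
Next entering variable (most negative z-row entry -4/3): s_1.
Ratio test on column s_1 — row 1: 6/(2/3) = 9; row 2: entry -1/3 ≤ 0. Minimum is 9 at row 1 (x3 leaves); pivot element 2/3.
After the second pivot the z-row RHS is 12 − (-4/3)·9 = 24.

24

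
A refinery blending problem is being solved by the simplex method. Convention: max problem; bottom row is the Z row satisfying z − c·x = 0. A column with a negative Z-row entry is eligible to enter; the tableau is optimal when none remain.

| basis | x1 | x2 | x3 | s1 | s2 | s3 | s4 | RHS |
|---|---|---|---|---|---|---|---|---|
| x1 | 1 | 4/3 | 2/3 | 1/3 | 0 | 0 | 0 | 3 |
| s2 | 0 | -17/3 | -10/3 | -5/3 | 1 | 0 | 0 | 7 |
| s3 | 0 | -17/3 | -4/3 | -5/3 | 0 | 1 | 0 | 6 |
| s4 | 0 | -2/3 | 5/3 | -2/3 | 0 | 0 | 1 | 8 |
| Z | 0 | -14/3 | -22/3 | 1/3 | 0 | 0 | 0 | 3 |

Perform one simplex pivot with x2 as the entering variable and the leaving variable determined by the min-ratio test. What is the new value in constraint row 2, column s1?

-1/4

Ratio test on column x2 — row 1: 3/(4/3) = 9/4; row 2: entry -17/3 ≤ 0; row 3: entry -17/3 ≤ 0; row 4: entry -2/3 ≤ 0. Minimum is 9/4 at row 1 (x1 leaves); pivot element 4/3.
Divide row 1 by 4/3; eliminate column x2 from the other rows.
Row 2 update in column s1: -5/3 − (-17/3)·(1/4) = -1/4.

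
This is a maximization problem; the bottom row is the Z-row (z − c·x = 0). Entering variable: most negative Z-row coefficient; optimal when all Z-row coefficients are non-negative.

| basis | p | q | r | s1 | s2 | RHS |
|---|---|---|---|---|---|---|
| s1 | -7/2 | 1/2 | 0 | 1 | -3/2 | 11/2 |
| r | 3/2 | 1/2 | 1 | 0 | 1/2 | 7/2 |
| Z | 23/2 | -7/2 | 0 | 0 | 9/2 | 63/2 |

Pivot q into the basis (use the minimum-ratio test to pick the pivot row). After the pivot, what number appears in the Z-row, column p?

Ratio test on column q — row 1: (11/2)/(1/2) = 11; row 2: (7/2)/(1/2) = 7. Minimum is 7 at row 2 (r leaves); pivot element 1/2.
Divide row 2 by 1/2; eliminate column q from the other rows.
Z-row update in column p: 23/2 − (-7/2)·3 = 22.

22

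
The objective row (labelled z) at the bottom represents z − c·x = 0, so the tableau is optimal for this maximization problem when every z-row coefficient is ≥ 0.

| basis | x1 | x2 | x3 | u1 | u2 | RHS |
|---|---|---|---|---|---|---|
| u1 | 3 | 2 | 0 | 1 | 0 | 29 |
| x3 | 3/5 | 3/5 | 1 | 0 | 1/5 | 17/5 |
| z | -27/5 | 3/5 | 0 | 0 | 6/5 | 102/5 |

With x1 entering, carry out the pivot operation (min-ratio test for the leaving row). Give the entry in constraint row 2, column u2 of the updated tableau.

Ratio test on column x1 — row 1: 29/3 = 29/3; row 2: (17/5)/(3/5) = 17/3. Minimum is 17/3 at row 2 (x3 leaves); pivot element 3/5.
Divide row 2 by 3/5; eliminate column x1 from the other rows.
In the new row 2, the u2 entry is the old entry divided by the pivot: (1/5)/(3/5) = 1/3.

1/3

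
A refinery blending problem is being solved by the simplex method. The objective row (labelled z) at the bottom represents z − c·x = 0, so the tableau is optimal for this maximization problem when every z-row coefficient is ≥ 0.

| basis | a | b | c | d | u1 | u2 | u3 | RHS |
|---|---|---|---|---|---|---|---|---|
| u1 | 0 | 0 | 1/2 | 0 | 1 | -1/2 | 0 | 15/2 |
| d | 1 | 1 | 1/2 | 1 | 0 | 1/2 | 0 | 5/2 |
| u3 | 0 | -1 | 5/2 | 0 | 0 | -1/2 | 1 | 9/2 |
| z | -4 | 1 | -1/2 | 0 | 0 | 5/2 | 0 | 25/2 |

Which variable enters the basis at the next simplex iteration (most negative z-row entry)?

Negative z-row entries: a: -4, c: -1/2.
The most negative is -4 in column a, so a enters.

a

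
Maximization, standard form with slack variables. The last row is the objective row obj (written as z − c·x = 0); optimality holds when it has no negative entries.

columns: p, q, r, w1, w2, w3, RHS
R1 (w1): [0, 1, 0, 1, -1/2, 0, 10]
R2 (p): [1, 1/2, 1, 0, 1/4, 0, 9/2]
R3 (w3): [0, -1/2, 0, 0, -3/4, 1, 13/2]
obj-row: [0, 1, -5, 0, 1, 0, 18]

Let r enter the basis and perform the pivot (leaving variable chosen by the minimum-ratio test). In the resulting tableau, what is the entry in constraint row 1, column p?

0

Ratio test on column r — row 1: entry 0 ≤ 0; row 2: (9/2)/1 = 9/2; row 3: entry 0 ≤ 0. Minimum is 9/2 at row 2 (p leaves); pivot element 1.
Divide row 2 by 1; eliminate column r from the other rows.
Row 1 update in column p: 0 − 0·1 = 0.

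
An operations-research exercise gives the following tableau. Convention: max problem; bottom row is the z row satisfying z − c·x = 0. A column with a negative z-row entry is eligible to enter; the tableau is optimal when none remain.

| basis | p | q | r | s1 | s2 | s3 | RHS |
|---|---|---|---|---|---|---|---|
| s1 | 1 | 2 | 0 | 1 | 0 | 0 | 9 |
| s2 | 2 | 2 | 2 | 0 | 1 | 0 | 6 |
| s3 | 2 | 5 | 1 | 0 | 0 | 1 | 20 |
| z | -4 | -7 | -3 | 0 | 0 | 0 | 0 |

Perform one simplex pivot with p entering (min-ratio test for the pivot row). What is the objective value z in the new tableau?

Ratio test on column p — row 1: 9/1 = 9; row 2: 6/2 = 3; row 3: 20/2 = 10. Minimum is 3 at row 2 (s2 leaves); pivot element 2.
Pivot on row 2; the z-row RHS becomes 0 − (-4)·3 = 12.

12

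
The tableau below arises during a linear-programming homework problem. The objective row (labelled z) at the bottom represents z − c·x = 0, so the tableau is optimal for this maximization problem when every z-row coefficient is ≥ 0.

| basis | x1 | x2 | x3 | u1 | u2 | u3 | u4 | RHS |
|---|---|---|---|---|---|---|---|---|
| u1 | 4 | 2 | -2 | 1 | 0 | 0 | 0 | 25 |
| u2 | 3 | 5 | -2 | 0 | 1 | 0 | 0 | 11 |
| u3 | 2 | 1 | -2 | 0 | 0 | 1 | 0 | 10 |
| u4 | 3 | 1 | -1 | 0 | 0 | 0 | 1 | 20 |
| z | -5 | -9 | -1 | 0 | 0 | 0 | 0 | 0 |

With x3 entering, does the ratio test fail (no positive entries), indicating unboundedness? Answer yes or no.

Every constraint-row entry in column x3 is ≤ 0, so increasing x3 is unbounded.

yes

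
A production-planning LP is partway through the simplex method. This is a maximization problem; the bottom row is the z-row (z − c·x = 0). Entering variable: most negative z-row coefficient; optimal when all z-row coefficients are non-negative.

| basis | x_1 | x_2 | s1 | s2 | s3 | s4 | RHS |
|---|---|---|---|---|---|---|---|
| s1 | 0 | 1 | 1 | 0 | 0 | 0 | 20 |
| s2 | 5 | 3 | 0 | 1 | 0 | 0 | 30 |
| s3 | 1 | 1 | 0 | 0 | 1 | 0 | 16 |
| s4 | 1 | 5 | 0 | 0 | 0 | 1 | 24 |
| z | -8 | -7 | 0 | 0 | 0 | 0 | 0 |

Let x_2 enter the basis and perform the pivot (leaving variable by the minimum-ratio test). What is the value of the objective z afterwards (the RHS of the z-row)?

168/5

Ratio test on column x_2 — row 1: 20/1 = 20; row 2: 30/3 = 10; row 3: 16/1 = 16; row 4: 24/5 = 24/5. Minimum is 24/5 at row 4 (s4 leaves); pivot element 5.
Pivot on row 4; the z-row RHS becomes 0 − (-7)·(24/5) = 168/5.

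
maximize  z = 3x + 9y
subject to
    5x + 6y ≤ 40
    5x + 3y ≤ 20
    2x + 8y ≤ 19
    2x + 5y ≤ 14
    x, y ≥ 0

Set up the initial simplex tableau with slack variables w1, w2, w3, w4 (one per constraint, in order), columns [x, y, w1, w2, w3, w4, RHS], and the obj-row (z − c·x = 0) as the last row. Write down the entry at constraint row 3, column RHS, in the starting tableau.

The RHS of constraint 3 is b_3 = 19.

19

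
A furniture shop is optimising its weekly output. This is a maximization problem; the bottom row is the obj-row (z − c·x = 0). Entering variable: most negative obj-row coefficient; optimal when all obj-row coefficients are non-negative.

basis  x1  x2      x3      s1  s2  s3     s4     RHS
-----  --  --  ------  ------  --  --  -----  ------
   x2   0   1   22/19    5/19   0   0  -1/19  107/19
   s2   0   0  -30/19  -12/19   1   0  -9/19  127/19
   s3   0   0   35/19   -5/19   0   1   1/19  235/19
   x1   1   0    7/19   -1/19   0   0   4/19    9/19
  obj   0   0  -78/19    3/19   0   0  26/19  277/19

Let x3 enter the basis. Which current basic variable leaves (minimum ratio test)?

x1

Column x3 entries and ratios — x2: (107/19)/(22/19) = 107/22; s2: -30/19 ≤ 0, skip; s3: (235/19)/(35/19) = 47/7; x1: (9/19)/(7/19) = 9/7.
Smallest ratio is 9/7 in the row of x1, so x1 leaves.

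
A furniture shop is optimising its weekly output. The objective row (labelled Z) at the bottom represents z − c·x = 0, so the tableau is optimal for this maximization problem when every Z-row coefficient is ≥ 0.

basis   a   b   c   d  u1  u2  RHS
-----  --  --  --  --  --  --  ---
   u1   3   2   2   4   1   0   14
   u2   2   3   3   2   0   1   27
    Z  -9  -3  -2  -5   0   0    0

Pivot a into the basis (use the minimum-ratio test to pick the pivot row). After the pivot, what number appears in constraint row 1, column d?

Ratio test on column a — row 1: 14/3 = 14/3; row 2: 27/2 = 27/2. Minimum is 14/3 at row 1 (u1 leaves); pivot element 3.
Divide row 1 by 3; eliminate column a from the other rows.
In the new row 1, the d entry is the old entry divided by the pivot: 4/3 = 4/3.

4/3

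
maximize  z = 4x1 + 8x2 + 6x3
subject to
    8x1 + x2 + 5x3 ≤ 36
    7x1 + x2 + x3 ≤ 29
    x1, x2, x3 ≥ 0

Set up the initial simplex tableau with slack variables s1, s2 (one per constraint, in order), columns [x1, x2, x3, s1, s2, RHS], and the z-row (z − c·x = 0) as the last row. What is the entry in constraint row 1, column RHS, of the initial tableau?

36

The RHS of constraint 1 is b_1 = 36.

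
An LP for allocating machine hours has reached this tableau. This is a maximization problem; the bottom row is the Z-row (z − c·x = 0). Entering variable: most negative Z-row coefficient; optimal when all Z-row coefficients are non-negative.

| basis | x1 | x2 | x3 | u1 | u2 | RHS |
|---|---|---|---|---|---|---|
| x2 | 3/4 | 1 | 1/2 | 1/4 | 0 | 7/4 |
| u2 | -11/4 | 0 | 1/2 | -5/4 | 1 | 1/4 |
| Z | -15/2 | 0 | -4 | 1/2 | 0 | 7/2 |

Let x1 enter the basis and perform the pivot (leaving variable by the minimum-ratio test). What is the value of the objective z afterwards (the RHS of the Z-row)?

21

Ratio test on column x1 — row 1: (7/4)/(3/4) = 7/3; row 2: entry -11/4 ≤ 0. Minimum is 7/3 at row 1 (x2 leaves); pivot element 3/4.
Pivot on row 1; the Z-row RHS becomes 7/2 − (-15/2)·(7/3) = 21.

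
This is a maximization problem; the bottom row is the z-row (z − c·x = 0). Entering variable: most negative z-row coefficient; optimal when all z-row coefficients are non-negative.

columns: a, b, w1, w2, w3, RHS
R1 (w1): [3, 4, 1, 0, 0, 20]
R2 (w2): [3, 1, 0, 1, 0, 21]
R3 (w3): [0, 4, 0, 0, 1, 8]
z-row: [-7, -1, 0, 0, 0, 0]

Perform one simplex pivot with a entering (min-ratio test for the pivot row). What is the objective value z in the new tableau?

Ratio test on column a — row 1: 20/3 = 20/3; row 2: 21/3 = 7; row 3: entry 0 ≤ 0. Minimum is 20/3 at row 1 (w1 leaves); pivot element 3.
Pivot on row 1; the z-row RHS becomes 0 − (-7)·(20/3) = 140/3.

140/3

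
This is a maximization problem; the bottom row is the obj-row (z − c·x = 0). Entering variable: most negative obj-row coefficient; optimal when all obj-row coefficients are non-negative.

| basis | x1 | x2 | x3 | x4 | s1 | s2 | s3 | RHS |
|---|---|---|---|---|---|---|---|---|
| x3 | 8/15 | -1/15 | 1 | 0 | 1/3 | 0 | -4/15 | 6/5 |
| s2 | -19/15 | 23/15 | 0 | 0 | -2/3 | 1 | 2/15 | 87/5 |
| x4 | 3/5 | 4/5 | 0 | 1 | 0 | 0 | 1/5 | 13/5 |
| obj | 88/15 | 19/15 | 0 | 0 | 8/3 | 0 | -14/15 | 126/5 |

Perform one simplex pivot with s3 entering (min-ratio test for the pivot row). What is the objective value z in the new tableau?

Ratio test on column s3 — row 1: entry -4/15 ≤ 0; row 2: (87/5)/(2/15) = 261/2; row 3: (13/5)/(1/5) = 13. Minimum is 13 at row 3 (x4 leaves); pivot element 1/5.
Pivot on row 3; the obj-row RHS becomes 126/5 − (-14/15)·13 = 112/3.

112/3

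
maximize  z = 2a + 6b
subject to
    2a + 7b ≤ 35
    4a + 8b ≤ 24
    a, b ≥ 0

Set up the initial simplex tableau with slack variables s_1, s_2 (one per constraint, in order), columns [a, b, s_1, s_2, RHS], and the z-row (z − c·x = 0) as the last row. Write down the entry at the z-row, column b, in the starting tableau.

The z-row carries the negated objective coefficients: the b entry is -6.

-6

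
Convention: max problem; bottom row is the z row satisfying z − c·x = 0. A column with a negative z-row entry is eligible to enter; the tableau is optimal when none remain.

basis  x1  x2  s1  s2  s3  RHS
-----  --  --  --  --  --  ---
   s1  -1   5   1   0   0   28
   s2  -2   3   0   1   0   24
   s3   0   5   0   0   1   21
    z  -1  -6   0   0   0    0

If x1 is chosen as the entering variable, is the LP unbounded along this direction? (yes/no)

yes

Every constraint-row entry in column x1 is ≤ 0, so increasing x1 is unbounded.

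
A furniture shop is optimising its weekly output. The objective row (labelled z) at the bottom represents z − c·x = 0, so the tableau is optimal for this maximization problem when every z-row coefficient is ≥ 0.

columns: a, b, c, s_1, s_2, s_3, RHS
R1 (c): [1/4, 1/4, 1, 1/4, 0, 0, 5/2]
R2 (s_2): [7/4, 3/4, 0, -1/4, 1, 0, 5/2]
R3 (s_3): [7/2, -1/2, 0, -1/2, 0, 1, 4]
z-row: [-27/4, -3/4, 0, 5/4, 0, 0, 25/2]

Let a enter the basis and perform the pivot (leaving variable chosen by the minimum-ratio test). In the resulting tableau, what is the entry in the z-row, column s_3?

27/14

Ratio test on column a — row 1: (5/2)/(1/4) = 10; row 2: (5/2)/(7/4) = 10/7; row 3: 4/(7/2) = 8/7. Minimum is 8/7 at row 3 (s_3 leaves); pivot element 7/2.
Divide row 3 by 7/2; eliminate column a from the other rows.
z-row update in column s_3: 0 − (-27/4)·(2/7) = 27/14.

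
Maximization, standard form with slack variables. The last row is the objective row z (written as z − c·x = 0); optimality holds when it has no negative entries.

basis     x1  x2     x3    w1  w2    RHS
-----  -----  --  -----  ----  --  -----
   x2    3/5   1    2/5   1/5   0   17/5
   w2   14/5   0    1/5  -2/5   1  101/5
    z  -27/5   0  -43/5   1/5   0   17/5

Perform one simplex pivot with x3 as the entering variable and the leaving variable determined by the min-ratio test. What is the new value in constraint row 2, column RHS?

37/2

Ratio test on column x3 — row 1: (17/5)/(2/5) = 17/2; row 2: (101/5)/(1/5) = 101. Minimum is 17/2 at row 1 (x2 leaves); pivot element 2/5.
Divide row 1 by 2/5; eliminate column x3 from the other rows.
Row 2 update in column RHS: 101/5 − (1/5)·(17/2) = 37/2.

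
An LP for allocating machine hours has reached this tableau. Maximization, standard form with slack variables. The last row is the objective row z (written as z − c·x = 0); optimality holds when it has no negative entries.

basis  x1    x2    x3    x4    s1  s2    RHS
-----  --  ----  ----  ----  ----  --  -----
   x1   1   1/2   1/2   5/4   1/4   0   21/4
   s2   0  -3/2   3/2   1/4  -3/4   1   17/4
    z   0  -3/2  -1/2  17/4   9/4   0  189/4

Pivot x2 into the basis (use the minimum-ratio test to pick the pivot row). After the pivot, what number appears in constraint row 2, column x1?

3

Ratio test on column x2 — row 1: (21/4)/(1/2) = 21/2; row 2: entry -3/2 ≤ 0. Minimum is 21/2 at row 1 (x1 leaves); pivot element 1/2.
Divide row 1 by 1/2; eliminate column x2 from the other rows.
Row 2 update in column x1: 0 − (-3/2)·2 = 3.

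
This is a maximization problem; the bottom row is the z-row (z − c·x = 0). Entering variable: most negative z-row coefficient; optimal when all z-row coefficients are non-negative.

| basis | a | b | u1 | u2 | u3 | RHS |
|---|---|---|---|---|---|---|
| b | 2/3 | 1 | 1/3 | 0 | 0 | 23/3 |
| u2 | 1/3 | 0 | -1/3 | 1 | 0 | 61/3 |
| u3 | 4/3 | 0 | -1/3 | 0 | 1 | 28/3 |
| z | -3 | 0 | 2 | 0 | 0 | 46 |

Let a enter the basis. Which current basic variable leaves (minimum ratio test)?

u3

Column a entries and ratios — b: (23/3)/(2/3) = 23/2; u2: (61/3)/(1/3) = 61; u3: (28/3)/(4/3) = 7.
Smallest ratio is 7 in the row of u3, so u3 leaves.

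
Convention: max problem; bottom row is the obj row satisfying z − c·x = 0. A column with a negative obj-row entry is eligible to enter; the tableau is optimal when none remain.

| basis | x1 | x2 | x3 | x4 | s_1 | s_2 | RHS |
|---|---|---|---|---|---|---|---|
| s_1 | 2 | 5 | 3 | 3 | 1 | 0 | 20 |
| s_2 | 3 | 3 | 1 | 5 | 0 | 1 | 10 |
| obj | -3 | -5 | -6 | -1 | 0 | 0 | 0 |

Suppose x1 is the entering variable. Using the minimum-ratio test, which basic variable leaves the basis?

s_2

Column x1 entries and ratios — s_1: 20/2 = 10; s_2: 10/3 = 10/3.
Smallest ratio is 10/3 in the row of s_2, so s_2 leaves.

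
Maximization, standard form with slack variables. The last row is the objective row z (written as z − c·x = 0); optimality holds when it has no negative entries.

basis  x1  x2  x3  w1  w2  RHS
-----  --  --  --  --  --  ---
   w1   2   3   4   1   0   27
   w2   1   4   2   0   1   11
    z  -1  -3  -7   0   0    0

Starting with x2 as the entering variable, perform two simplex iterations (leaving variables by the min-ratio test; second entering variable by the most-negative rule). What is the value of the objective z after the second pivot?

Ratio test on column x2 — row 1: 27/3 = 9; row 2: 11/4 = 11/4. Minimum is 11/4 at row 2 (w2 leaves); pivot element 4.
Pivot on row 2; the z-row RHS becomes 0 − (-3)·(11/4) = 33/4.
Next entering variable (most negative z-row entry -11/2): x3.
Ratio test on column x3 — row 1: (75/4)/(5/2) = 15/2; row 2: (11/4)/(1/2) = 11/2. Minimum is 11/2 at row 2 (x2 leaves); pivot element 1/2.
After the second pivot the z-row RHS is 33/4 − (-11/2)·(11/2) = 77/2.

77/2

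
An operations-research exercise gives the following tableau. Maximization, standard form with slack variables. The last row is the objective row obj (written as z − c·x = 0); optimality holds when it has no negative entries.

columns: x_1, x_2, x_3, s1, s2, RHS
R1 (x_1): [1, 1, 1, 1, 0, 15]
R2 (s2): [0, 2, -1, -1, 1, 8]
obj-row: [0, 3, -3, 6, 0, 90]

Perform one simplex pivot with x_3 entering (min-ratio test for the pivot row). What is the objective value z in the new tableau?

135

Ratio test on column x_3 — row 1: 15/1 = 15; row 2: entry -1 ≤ 0. Minimum is 15 at row 1 (x_1 leaves); pivot element 1.
Pivot on row 1; the obj-row RHS becomes 90 − (-3)·15 = 135.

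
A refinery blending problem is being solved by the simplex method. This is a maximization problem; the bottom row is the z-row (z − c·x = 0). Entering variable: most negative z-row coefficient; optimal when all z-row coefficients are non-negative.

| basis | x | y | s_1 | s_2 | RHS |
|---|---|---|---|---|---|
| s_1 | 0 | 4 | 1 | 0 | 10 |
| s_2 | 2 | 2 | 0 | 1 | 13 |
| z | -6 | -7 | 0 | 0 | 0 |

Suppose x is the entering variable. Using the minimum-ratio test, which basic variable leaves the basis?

Column x entries and ratios — s_1: 0 ≤ 0, skip; s_2: 13/2 = 13/2.
Smallest ratio is 13/2 in the row of s_2, so s_2 leaves.

s_2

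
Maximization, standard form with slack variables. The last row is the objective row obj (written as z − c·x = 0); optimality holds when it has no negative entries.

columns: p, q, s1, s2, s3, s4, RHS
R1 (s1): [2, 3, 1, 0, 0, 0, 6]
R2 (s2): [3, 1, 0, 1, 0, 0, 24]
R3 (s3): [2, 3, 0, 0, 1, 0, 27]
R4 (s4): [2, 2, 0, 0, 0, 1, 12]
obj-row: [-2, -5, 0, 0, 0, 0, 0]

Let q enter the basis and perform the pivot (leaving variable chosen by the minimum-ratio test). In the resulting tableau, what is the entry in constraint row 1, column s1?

Ratio test on column q — row 1: 6/3 = 2; row 2: 24/1 = 24; row 3: 27/3 = 9; row 4: 12/2 = 6. Minimum is 2 at row 1 (s1 leaves); pivot element 3.
Divide row 1 by 3; eliminate column q from the other rows.
In the new row 1, the s1 entry is the old entry divided by the pivot: 1/3 = 1/3.

1/3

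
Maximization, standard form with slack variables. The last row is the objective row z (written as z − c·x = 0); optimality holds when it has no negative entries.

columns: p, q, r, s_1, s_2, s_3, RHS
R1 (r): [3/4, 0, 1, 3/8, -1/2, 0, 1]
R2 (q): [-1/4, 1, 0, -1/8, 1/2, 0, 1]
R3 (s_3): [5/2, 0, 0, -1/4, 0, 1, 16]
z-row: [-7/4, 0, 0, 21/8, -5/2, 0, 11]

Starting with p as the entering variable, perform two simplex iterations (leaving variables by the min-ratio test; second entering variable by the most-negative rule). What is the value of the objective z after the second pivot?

Ratio test on column p — row 1: 1/(3/4) = 4/3; row 2: entry -1/4 ≤ 0; row 3: 16/(5/2) = 32/5. Minimum is 4/3 at row 1 (r leaves); pivot element 3/4.
Pivot on row 1; the z-row RHS becomes 11 − (-7/4)·(4/3) = 40/3.
Next entering variable (most negative z-row entry -11/3): s_2.
Ratio test on column s_2 — row 1: entry -2/3 ≤ 0; row 2: (4/3)/(1/3) = 4; row 3: (38/3)/(5/3) = 38/5. Minimum is 4 at row 2 (q leaves); pivot element 1/3.
After the second pivot the z-row RHS is 40/3 − (-11/3)·4 = 28.

28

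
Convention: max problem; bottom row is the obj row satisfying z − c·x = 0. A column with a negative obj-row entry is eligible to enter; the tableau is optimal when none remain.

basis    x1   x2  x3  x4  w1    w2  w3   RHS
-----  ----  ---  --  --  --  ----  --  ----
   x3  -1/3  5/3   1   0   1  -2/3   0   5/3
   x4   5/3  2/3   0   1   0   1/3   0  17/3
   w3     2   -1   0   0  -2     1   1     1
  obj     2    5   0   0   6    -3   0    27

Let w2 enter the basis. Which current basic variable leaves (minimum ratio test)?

Column w2 entries and ratios — x3: -2/3 ≤ 0, skip; x4: (17/3)/(1/3) = 17; w3: 1/1 = 1.
Smallest ratio is 1 in the row of w3, so w3 leaves.

w3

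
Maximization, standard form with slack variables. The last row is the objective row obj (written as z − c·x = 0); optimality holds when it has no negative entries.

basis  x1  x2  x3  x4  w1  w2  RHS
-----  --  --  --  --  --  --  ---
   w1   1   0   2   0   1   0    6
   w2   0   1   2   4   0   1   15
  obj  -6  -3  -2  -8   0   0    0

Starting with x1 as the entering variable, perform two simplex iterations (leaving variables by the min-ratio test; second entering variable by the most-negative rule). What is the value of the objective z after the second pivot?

Ratio test on column x1 — row 1: 6/1 = 6; row 2: entry 0 ≤ 0. Minimum is 6 at row 1 (w1 leaves); pivot element 1.
Pivot on row 1; the obj-row RHS becomes 0 − (-6)·6 = 36.
Next entering variable (most negative obj-row entry -8): x4.
Ratio test on column x4 — row 1: entry 0 ≤ 0; row 2: 15/4 = 15/4. Minimum is 15/4 at row 2 (w2 leaves); pivot element 4.
After the second pivot the obj-row RHS is 36 − (-8)·(15/4) = 66.

66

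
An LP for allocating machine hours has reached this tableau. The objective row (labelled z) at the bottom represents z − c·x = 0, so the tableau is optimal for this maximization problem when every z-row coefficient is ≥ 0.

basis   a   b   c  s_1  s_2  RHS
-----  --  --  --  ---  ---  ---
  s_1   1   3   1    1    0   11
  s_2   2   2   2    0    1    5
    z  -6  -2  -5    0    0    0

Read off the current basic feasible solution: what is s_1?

11

s_1 is basic (row 1); its value is the RHS of that row, 11.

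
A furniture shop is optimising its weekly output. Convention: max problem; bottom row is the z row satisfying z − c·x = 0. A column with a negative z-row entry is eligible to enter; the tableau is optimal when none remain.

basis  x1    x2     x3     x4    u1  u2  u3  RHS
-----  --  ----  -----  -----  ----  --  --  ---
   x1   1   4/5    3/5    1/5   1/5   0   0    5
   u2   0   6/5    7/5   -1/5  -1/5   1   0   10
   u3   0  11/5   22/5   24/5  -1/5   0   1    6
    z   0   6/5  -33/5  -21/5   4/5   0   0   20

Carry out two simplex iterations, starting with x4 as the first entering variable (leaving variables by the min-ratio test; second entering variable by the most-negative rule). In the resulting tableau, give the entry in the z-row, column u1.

1/2

Ratio test on column x4 — row 1: 5/(1/5) = 25; row 2: entry -1/5 ≤ 0; row 3: 6/(24/5) = 5/4. Minimum is 5/4 at row 3 (u3 leaves); pivot element 24/5.
Divide row 3 by 24/5; eliminate column x4 from the other rows.
Second iteration: most negative z-row entry is -11/4 in column x3, so x3 enters.
Ratio test on column x3 — row 1: (19/4)/(5/12) = 57/5; row 2: (41/4)/(19/12) = 123/19; row 3: (5/4)/(11/12) = 15/11. Minimum is 15/11 at row 3 (x4 leaves); pivot element 11/12.
Divide row 3 by 11/12; eliminate column x3 from the other rows.
After both pivots, the entry at the z-row, column u1 is 1/2.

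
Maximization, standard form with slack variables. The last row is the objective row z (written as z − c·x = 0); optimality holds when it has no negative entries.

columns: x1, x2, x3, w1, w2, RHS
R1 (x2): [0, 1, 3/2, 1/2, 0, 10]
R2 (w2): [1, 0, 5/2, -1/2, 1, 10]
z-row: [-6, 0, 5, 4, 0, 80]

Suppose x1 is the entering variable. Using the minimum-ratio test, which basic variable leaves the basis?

w2

Column x1 entries and ratios — x2: 0 ≤ 0, skip; w2: 10/1 = 10.
Smallest ratio is 10 in the row of w2, so w2 leaves.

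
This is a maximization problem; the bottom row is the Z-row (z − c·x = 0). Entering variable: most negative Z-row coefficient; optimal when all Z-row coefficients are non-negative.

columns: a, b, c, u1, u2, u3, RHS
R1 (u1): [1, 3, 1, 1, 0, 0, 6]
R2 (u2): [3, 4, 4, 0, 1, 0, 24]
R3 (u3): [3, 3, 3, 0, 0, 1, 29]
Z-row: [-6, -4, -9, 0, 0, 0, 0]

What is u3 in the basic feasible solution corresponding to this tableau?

u3 is basic (row 3); its value is the RHS of that row, 29.

29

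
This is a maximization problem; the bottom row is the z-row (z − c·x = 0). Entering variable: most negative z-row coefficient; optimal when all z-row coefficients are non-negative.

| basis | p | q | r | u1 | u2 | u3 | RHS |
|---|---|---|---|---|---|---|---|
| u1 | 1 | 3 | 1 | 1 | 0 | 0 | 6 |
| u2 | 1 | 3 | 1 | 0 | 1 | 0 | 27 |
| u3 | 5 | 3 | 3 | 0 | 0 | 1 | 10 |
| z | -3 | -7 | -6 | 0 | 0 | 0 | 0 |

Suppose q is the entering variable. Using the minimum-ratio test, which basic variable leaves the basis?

u1

Column q entries and ratios — u1: 6/3 = 2; u2: 27/3 = 9; u3: 10/3 = 10/3.
Smallest ratio is 2 in the row of u1, so u1 leaves.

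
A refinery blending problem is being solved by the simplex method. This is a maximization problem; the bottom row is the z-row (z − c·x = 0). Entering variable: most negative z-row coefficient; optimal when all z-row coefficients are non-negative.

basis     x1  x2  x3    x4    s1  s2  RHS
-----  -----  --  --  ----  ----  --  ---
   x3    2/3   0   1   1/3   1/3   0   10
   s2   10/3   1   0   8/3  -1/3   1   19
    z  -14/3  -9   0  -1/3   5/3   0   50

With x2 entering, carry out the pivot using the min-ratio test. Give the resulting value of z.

221

Ratio test on column x2 — row 1: entry 0 ≤ 0; row 2: 19/1 = 19. Minimum is 19 at row 2 (s2 leaves); pivot element 1.
Pivot on row 2; the z-row RHS becomes 50 − (-9)·19 = 221.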